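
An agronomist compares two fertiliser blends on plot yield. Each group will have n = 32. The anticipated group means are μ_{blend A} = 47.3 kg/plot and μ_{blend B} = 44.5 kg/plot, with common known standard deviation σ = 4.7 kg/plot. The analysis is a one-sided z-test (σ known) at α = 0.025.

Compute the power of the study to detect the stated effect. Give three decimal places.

Standardized effect: d = |μ_{blend A} − μ_{blend B}| / σ = |47.3 − 44.5| / 4.7 = 0.5957
Noncentrality parameter: δ = d·√(n/2) = 0.5957 × √(32/2) = 2.3830
Critical value for a one-sided test at α = 0.025: z_α = 1.960.
Power = Φ(δ − 1.960) = Φ(0.423) = 0.6639.

Power ≈ 0.664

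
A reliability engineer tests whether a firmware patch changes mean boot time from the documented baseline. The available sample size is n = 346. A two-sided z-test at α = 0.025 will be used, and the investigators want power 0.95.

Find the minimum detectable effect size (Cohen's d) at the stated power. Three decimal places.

Need Φ(δ − 2.241) = 0.95, so δ = 2.241 + 1.645 = 3.886.
(Lower-tail contribution to power is negligible for δ > 0.)
δ = d·√n ⇒ d = δ/√n = 3.886/√346 = 0.2089.

d ≈ 0.209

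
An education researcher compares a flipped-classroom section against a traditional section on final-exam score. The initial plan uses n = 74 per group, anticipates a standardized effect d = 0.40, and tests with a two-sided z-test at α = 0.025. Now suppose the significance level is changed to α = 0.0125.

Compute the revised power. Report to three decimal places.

Power ≈ 0.474

δ = d·√(n/2) = 0.40 × √(74/2) = 2.4331 (unchanged). New critical value: z_{0.0063} = 2.498.
Revised power = Φ(δ − 2.498) + Φ(−δ − 2.498) = Φ(-0.065) + Φ(-4.931) = 0.4742 + 0.0000 = 0.4742.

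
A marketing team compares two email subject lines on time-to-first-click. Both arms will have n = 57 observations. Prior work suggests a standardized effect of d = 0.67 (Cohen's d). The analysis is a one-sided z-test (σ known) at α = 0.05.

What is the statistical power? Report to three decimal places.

Noncentrality parameter: δ = d·√(n/2) = 0.67 × √(57/2) = 3.5768
One-sided α = 0.05 → critical value z_{0.05} = 1.645.
Power = Φ(δ − 1.645) = Φ(1.932) = 0.9733.

Power ≈ 0.973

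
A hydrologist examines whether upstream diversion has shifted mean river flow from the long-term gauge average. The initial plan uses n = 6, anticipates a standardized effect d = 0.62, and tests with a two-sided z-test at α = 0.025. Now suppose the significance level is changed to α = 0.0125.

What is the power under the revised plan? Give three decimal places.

Power ≈ 0.164

δ = d·√n = 0.62 × √6 = 1.5187 (unchanged). New critical value: z_{0.0063} = 2.498.
Revised power = Φ(δ − 2.498) + Φ(−δ − 2.498) = Φ(-0.979) + Φ(-4.016) = 0.1638 + 0.0000 = 0.1638.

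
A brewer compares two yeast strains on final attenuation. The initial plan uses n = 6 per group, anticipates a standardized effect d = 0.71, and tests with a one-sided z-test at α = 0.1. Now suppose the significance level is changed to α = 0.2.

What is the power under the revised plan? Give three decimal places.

Power ≈ 0.651

δ = d·√(n/2) = 0.71 × √(6/2) = 1.2298 (unchanged). New critical value: z_{0.2} = 0.842.
Revised power = Φ(δ − 0.842) = Φ(0.388) = 0.6510.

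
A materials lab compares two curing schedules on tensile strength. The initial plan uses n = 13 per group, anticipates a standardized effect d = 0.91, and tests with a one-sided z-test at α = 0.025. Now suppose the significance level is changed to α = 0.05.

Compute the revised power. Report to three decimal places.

δ = d·√(n/2) = 0.91 × √(13/2) = 2.3201 (unchanged). New critical value: z_{0.05} = 1.645.
Revised power = P(Z > 1.645 − δ) = Φ(0.675) = 0.7502.

Power ≈ 0.750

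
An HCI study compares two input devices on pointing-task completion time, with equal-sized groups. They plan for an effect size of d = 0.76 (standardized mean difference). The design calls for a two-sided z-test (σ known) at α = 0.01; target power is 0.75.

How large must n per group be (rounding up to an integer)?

Set Φ(δ − 2.576) = 0.75; then δ − 2.576 = Φ⁻¹(0.75) = 0.674, giving δ = 3.250.
(Ignoring the negligible lower-tail rejection probability gives the usual closed-form inversion.)
δ = d·√(n/2) ⇒ n = 2(δ/d)² = 2 × (3.250 / 0.76)² = 36.58.
Round up to the next whole unit.

n = 37 per group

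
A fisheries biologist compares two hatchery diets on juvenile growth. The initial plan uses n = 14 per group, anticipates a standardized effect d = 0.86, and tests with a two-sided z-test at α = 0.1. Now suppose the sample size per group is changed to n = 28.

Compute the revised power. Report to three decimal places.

With n = 28 per group: δ = d·√(n/2) = 0.86 × √(28/2) = 3.2178. Critical value z_{0.05} = 1.645.
Revised power = Φ(δ − 1.645) + Φ(−δ − 1.645) = Φ(1.573) + Φ(-4.863) = 0.9421 + 0.0000 = 0.9421.

Power ≈ 0.942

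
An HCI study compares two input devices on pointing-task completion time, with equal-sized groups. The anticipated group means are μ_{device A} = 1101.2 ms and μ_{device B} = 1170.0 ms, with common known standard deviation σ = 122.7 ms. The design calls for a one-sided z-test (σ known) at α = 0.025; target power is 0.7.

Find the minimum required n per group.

Standardized effect: d = |μ_{device A} − μ_{device B}| / σ = |1101.2 − 1170.0| / 122.7 = 0.5607
For power 0.7 need Φ(δ − z_{0.025}) = 0.7, so δ = z_{0.025} + z_{0.30} = 1.960 + 0.524 = 2.484.
δ = d·√(n/2) ⇒ n = 2(δ/d)² = 2 × (2.484 / 0.5607)² = 39.26.
Rounding up, n = 40 per group.

n = 40 per group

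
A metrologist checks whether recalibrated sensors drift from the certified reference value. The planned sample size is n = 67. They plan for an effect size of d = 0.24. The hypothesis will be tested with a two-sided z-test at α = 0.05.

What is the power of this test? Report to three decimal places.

Power ≈ 0.502

Noncentrality parameter: δ = d·√n = 0.24 × √67 = 1.9645
Two-sided α = 0.05 → critical value z_{0.025} = 1.960.
Power = Φ(δ − 1.960) + Φ(−δ − 1.960) = Φ(0.005) + Φ(-3.924) = 0.5018 + 0.0000 = 0.5018.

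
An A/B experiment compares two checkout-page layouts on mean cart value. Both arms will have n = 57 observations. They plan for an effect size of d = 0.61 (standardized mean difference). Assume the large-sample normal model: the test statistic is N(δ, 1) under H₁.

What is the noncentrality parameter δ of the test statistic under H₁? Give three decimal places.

δ = d·√(n/2) = 0.61 × √(57/2) = 3.2565

δ ≈ 3.257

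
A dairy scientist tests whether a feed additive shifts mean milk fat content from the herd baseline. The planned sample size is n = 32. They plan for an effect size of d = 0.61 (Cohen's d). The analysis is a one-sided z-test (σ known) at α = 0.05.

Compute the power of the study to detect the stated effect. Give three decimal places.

Noncentrality parameter: λ = d·√n = 0.61 × √32 = 3.4507
One-sided α = 0.05 → critical value z_{0.05} = 1.645.
Power = P(Z > 1.645 − λ) = Φ(1.806) = 0.9645.

Power ≈ 0.965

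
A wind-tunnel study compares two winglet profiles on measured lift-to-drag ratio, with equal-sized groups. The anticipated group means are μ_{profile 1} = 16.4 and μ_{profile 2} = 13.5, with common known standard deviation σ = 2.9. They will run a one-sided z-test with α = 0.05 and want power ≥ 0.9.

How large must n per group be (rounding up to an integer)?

Standardized effect: d = |μ_{profile 1} − μ_{profile 2}| / σ = |16.4 − 13.5| / 2.9 = 1.0000
For power 0.9 need Φ(δ − z_{0.05}) = 0.9, so δ = z_{0.05} + z_{0.10} = 1.645 + 1.282 = 2.926.
δ = d·√(n/2) ⇒ n = 2(δ/d)² = 2 × (2.926 / 1.0000)² = 17.13.
Rounding up, n = 18 per group.

n = 18 per group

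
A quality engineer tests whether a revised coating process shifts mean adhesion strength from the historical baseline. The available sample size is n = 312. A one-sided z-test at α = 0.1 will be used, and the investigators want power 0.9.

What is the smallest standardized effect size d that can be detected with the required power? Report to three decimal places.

d ≈ 0.145

Need Φ(δ − 1.282) = 0.9, so δ = 1.282 + 1.282 = 2.563.
δ = d·√n ⇒ d = δ/√n = 2.563/√312 = 0.1451.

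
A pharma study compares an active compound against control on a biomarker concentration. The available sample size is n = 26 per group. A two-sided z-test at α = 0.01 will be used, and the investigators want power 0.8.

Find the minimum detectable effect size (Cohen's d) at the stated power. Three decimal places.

Need Φ(δ − 2.576) = 0.8, so δ = 2.576 + 0.842 = 3.417.
(Lower-tail contribution to power is negligible for δ > 0.)
δ = d·√(n/2) ⇒ d = δ/√(n/2) = 3.417/√(26/2) = 0.9478.

d ≈ 0.948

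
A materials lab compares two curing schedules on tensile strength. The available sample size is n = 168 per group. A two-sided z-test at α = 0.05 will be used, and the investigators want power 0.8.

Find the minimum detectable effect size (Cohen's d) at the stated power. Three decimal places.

d ≈ 0.306

Required noncentrality: δ = z_{0.025} + z_{0.20} = 1.960 + 0.842 = 2.802.
(Lower-tail contribution to power is negligible for δ > 0.)
δ = d·√(n/2) ⇒ d = δ/√(n/2) = 2.802/√(168/2) = 0.3057.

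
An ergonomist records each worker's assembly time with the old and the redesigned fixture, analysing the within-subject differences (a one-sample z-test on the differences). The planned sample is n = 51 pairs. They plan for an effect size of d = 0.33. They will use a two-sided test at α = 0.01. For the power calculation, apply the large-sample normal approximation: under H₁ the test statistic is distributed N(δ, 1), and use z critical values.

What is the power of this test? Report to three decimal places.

Power ≈ 0.413

Noncentrality parameter: δ = d·√n = 0.33 × √51 = 2.3567
Two-sided α = 0.01 → critical value z_{0.005} = 2.576.
Power = Φ(δ − 2.576) + Φ(−δ − 2.576) = Φ(-0.219) + Φ(-4.933) = 0.4133 + 0.0000 = 0.4133.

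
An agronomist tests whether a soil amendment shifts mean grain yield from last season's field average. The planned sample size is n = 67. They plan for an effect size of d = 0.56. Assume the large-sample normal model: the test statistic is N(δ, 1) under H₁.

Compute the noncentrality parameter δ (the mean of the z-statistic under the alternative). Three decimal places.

The noncentrality parameter scales effect size by the design's sample-size factor: δ = d·√n = 0.56 × √67 = 4.5838

δ ≈ 4.584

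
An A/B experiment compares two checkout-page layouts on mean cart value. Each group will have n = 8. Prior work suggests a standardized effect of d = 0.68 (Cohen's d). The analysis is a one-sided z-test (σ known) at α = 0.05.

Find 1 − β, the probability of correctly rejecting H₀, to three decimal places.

Power ≈ 0.388

Noncentrality parameter: δ = d·√(n/2) = 0.68 × √(8/2) = 1.3600
Critical value for a one-sided test at α = 0.05: z_α = 1.645.
Power = Φ(δ − 1.645) = Φ(-0.285) = 0.3879.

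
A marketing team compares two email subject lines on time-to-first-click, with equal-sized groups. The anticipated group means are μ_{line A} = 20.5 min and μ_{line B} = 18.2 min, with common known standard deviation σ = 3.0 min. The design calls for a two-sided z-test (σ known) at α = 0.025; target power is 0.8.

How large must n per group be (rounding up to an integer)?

Standardized effect: d = |μ_{line A} − μ_{line B}| / σ = |20.5 − 18.2| / 3.0 = 0.7667
Set Φ(δ − 2.241) = 0.8; then δ − 2.241 = Φ⁻¹(0.8) = 0.842, giving δ = 3.083.
(The Φ(−δ − z_{α/2}) term is vanishingly small for δ > 0 and is dropped in the standard sample-size formula.)
δ = d·√(n/2) ⇒ n = 2(δ/d)² = 2 × (3.083 / 0.7667)² = 32.34.
Rounding up, n = 33 per group.

n = 33 per group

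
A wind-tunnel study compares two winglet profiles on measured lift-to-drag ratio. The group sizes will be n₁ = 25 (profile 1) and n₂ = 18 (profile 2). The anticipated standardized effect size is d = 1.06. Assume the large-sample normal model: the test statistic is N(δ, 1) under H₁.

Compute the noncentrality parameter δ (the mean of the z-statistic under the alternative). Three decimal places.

δ ≈ 3.429

δ = d / √(1/n₁ + 1/n₂) = 1.06 / √(1/25 + 1/18) = 3.4291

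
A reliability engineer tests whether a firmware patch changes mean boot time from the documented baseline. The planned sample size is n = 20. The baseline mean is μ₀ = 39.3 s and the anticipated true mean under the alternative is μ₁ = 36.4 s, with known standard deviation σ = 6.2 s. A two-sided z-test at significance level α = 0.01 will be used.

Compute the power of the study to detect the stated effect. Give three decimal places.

Standardized effect: d = |μ₁ − μ₀| / σ = |36.4 − 39.3| / 6.2 = 0.4677
Noncentrality parameter: δ = d·√n = 0.4677 × √20 = 2.0918
Two-sided α = 0.01 → critical value z_{0.005} = 2.576.
Power = Φ(δ − 2.576) + Φ(−δ − 2.576) = Φ(-0.484) + Φ(-4.668) = 0.3142 + 0.0000 = 0.3142.

Power ≈ 0.314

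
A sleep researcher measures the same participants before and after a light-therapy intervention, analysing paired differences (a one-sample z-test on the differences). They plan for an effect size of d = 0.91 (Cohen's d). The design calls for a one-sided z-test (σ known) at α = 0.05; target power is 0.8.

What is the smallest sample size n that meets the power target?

Set Φ(δ − 1.645) = 0.8; then δ − 1.645 = Φ⁻¹(0.8) = 0.842, giving δ = 2.486.
δ = d·√n ⇒ n = (δ/d)² = (2.486 / 0.91)² = 7.47.
Rounding up, n = 8.

n = 8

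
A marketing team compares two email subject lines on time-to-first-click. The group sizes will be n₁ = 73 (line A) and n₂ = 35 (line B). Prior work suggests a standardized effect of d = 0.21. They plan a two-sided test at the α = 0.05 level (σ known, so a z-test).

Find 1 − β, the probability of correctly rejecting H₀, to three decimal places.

Power ≈ 0.175

Noncentrality parameter: δ = d / √(1/n₁ + 1/n₂) = 0.21 / √(1/73 + 1/35) = 1.0214
Critical value for a two-sided test at α = 0.05: z_{α/2} = 1.960.
Power = Φ(δ − 1.960) + Φ(−δ − 1.960) = Φ(-0.939) + Φ(-2.981) = 0.1740 + 0.0014 = 0.1754.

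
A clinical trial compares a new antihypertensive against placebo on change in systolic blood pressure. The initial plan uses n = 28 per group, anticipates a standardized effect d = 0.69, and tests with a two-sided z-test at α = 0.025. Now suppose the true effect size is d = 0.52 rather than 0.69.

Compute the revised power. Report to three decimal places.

Power ≈ 0.384

With d = 0.52: δ = d·√(n/2) = 0.52 × √(28/2) = 1.9457. Critical value z_{0.0125} = 2.241.
Revised power = Φ(δ − 2.241) + Φ(−δ − 2.241) = Φ(-0.296) + Φ(-4.187) = 0.3837 + 0.0000 = 0.3837.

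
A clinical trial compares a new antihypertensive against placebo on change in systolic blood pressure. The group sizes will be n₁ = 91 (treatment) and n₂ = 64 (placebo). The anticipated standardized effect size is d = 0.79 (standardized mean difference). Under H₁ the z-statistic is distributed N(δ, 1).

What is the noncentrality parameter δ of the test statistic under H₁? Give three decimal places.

The noncentrality parameter scales effect size by the design's sample-size factor: δ = d / √(1/n₁ + 1/n₂) = 0.79 / √(1/91 + 1/64) = 4.8425

δ ≈ 4.843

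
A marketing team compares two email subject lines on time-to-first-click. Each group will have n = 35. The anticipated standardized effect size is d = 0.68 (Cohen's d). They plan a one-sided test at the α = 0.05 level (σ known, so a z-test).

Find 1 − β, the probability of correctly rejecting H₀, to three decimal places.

Power ≈ 0.885

Noncentrality parameter: δ = d·√(n/2) = 0.68 × √(35/2) = 2.8446
Critical value for a one-sided test at α = 0.05: z_α = 1.645.
Power = Φ(δ − 1.645) = Φ(1.200) = 0.8849.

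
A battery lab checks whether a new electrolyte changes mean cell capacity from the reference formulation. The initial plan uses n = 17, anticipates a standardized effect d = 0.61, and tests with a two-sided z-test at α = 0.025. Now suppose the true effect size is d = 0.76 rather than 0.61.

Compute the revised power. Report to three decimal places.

Power ≈ 0.814

With d = 0.76: δ = d·√n = 0.76 × √17 = 3.1336. Critical value z_{0.0125} = 2.241.
Revised power = Φ(δ − 2.241) + Φ(−δ − 2.241) = Φ(0.892) + Φ(-5.375) = 0.8138 + 0.0000 = 0.8138.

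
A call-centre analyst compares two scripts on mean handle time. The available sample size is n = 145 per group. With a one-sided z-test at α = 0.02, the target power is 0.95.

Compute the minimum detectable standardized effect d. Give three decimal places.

Need Φ(δ − 2.054) = 0.95, so δ = 2.054 + 1.645 = 3.699.
δ = d·√(n/2) ⇒ d = δ/√(n/2) = 3.699/√(145/2) = 0.4344.

d ≈ 0.434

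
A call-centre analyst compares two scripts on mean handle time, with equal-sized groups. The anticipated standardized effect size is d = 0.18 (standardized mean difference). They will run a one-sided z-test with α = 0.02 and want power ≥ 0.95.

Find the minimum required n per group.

n = 845 per group

For power 0.95 need Φ(δ − z_{0.02}) = 0.95, so δ = z_{0.02} + z_{0.05} = 2.054 + 1.645 = 3.699.
δ = d·√(n/2) ⇒ n = 2(δ/d)² = 2 × (3.699 / 0.18)² = 844.42.
Round up to the next whole unit.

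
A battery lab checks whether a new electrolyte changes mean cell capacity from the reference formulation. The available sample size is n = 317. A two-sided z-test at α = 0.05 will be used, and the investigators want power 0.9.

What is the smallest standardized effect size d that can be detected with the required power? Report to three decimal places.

d ≈ 0.182

Need Φ(δ − 1.960) = 0.9, so δ = 1.960 + 1.282 = 3.242.
(Lower-tail contribution to power is negligible for δ > 0.)
δ = d·√n ⇒ d = δ/√n = 3.242/√317 = 0.1821.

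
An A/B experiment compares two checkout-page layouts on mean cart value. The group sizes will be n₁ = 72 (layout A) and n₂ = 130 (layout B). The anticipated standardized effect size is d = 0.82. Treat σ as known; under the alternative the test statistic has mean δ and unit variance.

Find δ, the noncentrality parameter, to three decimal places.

δ = d / √(1/n₁ + 1/n₂) = 0.82 / √(1/72 + 1/130) = 5.5818

δ ≈ 5.582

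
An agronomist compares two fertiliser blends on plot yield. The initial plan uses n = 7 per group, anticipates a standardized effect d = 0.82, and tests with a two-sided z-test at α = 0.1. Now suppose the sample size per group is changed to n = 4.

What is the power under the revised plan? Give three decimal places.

With n = 4 per group: δ = d·√(n/2) = 0.82 × √(4/2) = 1.1597. Critical value z_{0.05} = 1.645.
Revised power = Φ(δ − 1.645) + Φ(−δ − 1.645) = Φ(-0.485) + Φ(-2.805) = 0.3138 + 0.0025 = 0.3163.

Power ≈ 0.316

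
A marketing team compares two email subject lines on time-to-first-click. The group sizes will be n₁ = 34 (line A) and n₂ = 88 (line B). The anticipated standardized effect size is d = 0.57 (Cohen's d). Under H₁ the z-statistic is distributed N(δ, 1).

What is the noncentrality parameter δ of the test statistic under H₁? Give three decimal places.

δ ≈ 2.823

The noncentrality parameter scales effect size by the design's sample-size factor: δ = d / √(1/n₁ + 1/n₂) = 0.57 / √(1/34 + 1/88) = 2.8228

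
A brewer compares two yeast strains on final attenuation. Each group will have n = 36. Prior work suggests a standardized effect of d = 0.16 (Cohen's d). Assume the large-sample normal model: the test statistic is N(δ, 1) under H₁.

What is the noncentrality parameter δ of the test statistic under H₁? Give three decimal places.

δ = d·√(n/2) = 0.16 × √(36/2) = 0.6788

δ ≈ 0.679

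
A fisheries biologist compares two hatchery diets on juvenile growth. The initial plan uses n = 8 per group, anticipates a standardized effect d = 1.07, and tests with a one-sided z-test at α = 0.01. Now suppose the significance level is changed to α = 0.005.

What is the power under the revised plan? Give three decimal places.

Power ≈ 0.331

δ = d·√(n/2) = 1.07 × √(8/2) = 2.1400 (unchanged). New critical value: z_{0.005} = 2.576.
Revised power = P(Z > 2.576 − δ) = Φ(-0.436) = 0.3315.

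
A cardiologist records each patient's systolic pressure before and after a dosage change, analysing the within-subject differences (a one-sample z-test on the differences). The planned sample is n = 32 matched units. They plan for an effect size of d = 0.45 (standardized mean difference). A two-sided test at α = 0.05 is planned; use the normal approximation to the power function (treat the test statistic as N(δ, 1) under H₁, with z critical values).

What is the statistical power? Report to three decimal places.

Noncentrality parameter: δ = d·√n = 0.45 × √32 = 2.5456
Critical value for a two-sided test at α = 0.05: z_{α/2} = 1.960.
Power = Φ(δ − 1.960) + Φ(−δ − 1.960) = Φ(0.586) + Φ(-4.506) = 0.7209 + 0.0000 = 0.7209.

Power ≈ 0.721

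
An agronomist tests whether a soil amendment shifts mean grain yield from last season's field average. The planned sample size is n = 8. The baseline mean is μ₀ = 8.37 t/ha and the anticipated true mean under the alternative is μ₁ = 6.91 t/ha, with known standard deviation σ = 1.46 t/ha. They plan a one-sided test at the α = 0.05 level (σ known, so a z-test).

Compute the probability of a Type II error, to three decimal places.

Standardized effect: d = |μ₁ − μ₀| / σ = |6.91 − 8.37| / 1.46 = 1.0000
Noncentrality parameter: δ = d·√n = 1.0000 × √8 = 2.8284
One-sided α = 0.05 → critical value z_{0.05} = 1.645.
Power = P(Z > 1.645 − δ) = Φ(1.184) = 0.8817.
Type II error: β = 1 − power = 1 − 0.8817 = 0.1183.

β ≈ 0.118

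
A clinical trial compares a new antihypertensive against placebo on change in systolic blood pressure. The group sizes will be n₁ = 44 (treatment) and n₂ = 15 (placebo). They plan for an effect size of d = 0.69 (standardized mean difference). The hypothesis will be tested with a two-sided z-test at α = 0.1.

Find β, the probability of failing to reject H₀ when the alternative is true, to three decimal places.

Noncentrality parameter: δ = d / √(1/n₁ + 1/n₂) = 0.69 / √(1/44 + 1/15) = 2.3078
Critical value for a two-sided test at α = 0.1: z_{α/2} = 1.645.
Power = Φ(δ − 1.645) + Φ(−δ − 1.645) = Φ(0.663) + Φ(-3.953) = 0.7463 + 0.0000 = 0.7464.
Type II error: β = 1 − power = 1 − 0.7464 = 0.2536.

β ≈ 0.254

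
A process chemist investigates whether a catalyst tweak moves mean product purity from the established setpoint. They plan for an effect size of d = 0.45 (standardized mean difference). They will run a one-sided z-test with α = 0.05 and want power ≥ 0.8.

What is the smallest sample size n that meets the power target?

n = 31

Set Φ(δ − 1.645) = 0.8; then δ − 1.645 = Φ⁻¹(0.8) = 0.842, giving δ = 2.486.
δ = d·√n ⇒ n = (δ/d)² = (2.486 / 0.45)² = 30.53.
Round up to the next whole unit.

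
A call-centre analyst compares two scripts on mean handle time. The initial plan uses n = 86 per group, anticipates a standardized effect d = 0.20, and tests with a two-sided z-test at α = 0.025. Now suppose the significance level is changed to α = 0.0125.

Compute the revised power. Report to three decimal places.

Power ≈ 0.118

δ = d·√(n/2) = 0.20 × √(86/2) = 1.3115 (unchanged). New critical value: z_{0.0063} = 2.498.
Revised power = Φ(δ − 2.498) + Φ(−δ − 2.498) = Φ(-1.186) + Φ(-3.809) = 0.1178 + 0.0001 = 0.1178.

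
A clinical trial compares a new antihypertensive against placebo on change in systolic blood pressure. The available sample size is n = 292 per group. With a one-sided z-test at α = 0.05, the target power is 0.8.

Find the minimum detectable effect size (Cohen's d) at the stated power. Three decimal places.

d ≈ 0.206

Need Φ(δ − 1.645) = 0.8, so δ = 1.645 + 0.842 = 2.486.
δ = d·√(n/2) ⇒ d = δ/√(n/2) = 2.486/√(292/2) = 0.2058.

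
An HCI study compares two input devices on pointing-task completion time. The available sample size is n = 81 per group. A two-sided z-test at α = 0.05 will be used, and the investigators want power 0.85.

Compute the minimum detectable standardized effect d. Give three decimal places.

Required noncentrality: δ = z_{0.025} + z_{0.15} = 1.960 + 1.036 = 2.996.
(The second rejection-region term Φ(−δ − z_{α/2}) is negligible and dropped.)
δ = d·√(n/2) ⇒ d = δ/√(n/2) = 2.996/√(81/2) = 0.4708.

d ≈ 0.471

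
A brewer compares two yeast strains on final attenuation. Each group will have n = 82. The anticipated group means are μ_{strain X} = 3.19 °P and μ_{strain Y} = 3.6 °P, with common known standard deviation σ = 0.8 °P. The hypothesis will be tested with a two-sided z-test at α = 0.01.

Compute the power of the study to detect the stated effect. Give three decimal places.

Standardized effect: d = |μ_{strain X} − μ_{strain Y}| / σ = |3.19 − 3.6| / 0.8 = 0.5125
Noncentrality parameter: δ = d·√(n/2) = 0.5125 × √(82/2) = 3.2816
Critical value for a two-sided test at α = 0.01: z_{α/2} = 2.576.
Power = Φ(δ − 2.576) + Φ(−δ − 2.576) = Φ(0.706) + Φ(-5.857) = 0.7598 + 0.0000 = 0.7598.

Power ≈ 0.760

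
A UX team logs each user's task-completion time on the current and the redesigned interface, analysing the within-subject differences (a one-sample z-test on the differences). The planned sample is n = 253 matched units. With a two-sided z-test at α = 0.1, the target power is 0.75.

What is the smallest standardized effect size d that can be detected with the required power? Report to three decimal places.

d ≈ 0.146

Required noncentrality: δ = z_{0.05} + z_{0.25} = 1.645 + 0.674 = 2.319.
(The second rejection-region term Φ(−δ − z_{α/2}) is negligible and dropped.)
δ = d·√n ⇒ d = δ/√n = 2.319/√253 = 0.1458.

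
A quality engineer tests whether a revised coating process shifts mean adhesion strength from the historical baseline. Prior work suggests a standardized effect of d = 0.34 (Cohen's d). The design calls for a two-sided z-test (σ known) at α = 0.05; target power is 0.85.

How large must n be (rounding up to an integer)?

Set Φ(δ − 1.960) = 0.85; then δ − 1.960 = Φ⁻¹(0.85) = 1.036, giving δ = 2.996.
(Ignoring the negligible lower-tail rejection probability gives the usual closed-form inversion.)
δ = d·√n ⇒ n = (δ/d)² = (2.996 / 0.34)² = 77.67.
Rounding up, n = 78.

n = 78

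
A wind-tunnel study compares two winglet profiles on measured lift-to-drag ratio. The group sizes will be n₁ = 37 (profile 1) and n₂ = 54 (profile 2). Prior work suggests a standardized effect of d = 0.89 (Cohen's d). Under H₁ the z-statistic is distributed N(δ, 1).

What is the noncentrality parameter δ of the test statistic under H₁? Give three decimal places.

δ = d / √(1/n₁ + 1/n₂) = 0.89 / √(1/37 + 1/54) = 4.1703

δ ≈ 4.170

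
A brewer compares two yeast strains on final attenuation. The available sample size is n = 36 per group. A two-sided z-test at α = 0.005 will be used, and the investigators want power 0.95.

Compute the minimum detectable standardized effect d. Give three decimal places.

Required noncentrality: δ = z_{0.0025} + z_{0.05} = 2.807 + 1.645 = 4.452.
(The second rejection-region term Φ(−δ − z_{α/2}) is negligible and dropped.)
δ = d·√(n/2) ⇒ d = δ/√(n/2) = 4.452/√(36/2) = 1.0493.

d ≈ 1.049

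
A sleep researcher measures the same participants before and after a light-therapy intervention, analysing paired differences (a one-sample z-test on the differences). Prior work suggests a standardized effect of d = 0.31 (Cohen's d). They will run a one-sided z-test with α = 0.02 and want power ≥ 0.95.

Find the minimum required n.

n = 143

Set Φ(δ − 2.054) = 0.95; then δ − 2.054 = Φ⁻¹(0.95) = 1.645, giving δ = 3.699.
δ = d·√n ⇒ n = (δ/d)² = (3.699 / 0.31)² = 142.35.
Rounding up, n = 143.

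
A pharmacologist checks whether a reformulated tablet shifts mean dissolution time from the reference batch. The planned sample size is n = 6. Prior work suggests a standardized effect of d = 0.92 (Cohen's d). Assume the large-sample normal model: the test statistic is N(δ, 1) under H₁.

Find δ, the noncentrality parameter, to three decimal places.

δ = d·√n = 0.92 × √6 = 2.2535

δ ≈ 2.254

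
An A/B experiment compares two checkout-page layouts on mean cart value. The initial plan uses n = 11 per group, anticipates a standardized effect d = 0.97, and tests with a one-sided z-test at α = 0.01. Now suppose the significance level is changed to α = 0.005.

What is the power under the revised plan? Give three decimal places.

Power ≈ 0.382

δ = d·√(n/2) = 0.97 × √(11/2) = 2.2749 (unchanged). New critical value: z_{0.005} = 2.576.
Revised power = P(Z > 2.576 − δ) = Φ(-0.301) = 0.3817.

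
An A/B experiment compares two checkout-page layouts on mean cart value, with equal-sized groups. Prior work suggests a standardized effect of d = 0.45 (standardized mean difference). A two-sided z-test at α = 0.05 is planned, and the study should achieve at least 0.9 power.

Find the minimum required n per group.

n = 104 per group

For power 0.9 need Φ(δ − z_{0.025}) = 0.9, so δ = z_{0.025} + z_{0.10} = 1.960 + 1.282 = 3.242.
(Ignoring the negligible lower-tail rejection probability gives the usual closed-form inversion.)
δ = d·√(n/2) ⇒ n = 2(δ/d)² = 2 × (3.242 / 0.45)² = 103.78.
Rounding up, n = 104 per group.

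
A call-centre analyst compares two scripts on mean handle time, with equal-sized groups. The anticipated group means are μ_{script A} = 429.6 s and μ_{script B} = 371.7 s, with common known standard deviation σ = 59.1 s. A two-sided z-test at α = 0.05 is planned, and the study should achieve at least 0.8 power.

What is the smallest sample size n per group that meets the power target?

Standardized effect: d = |μ_{script A} − μ_{script B}| / σ = |429.6 − 371.7| / 59.1 = 0.9797
Set Φ(δ − 1.960) = 0.8; then δ − 1.960 = Φ⁻¹(0.8) = 0.842, giving δ = 2.802.
(Ignoring the negligible lower-tail rejection probability gives the usual closed-form inversion.)
δ = d·√(n/2) ⇒ n = 2(δ/d)² = 2 × (2.802 / 0.9797)² = 16.36.
Round up to the next whole unit.

n = 17 per group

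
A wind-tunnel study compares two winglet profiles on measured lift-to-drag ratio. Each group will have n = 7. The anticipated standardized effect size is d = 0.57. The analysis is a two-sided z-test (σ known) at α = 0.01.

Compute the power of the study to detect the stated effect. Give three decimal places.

Power ≈ 0.066

Noncentrality parameter: δ = d·√(n/2) = 0.57 × √(7/2) = 1.0664
Critical value for a two-sided test at α = 0.01: z_{α/2} = 2.576.
Power = Φ(δ − 2.576) + Φ(−δ − 2.576) = Φ(-1.509) + Φ(-3.642) = 0.0656 + 0.0001 = 0.0657.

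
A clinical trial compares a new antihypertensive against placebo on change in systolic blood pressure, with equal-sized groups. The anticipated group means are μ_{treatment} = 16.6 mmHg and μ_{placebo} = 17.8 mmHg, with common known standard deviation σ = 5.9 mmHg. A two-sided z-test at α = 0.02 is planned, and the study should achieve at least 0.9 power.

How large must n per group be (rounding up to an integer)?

Standardized effect: d = |μ_{treatment} − μ_{placebo}| / σ = |16.6 − 17.8| / 5.9 = 0.2034
Set Φ(δ − 2.326) = 0.9; then δ − 2.326 = Φ⁻¹(0.9) = 1.282, giving δ = 3.608.
(For δ > 0 the lower-tail rejection region contributes negligibly to power, so the one-term inversion is standard.)
δ = d·√(n/2) ⇒ n = 2(δ/d)² = 2 × (3.608 / 0.2034)² = 629.33.
Rounding up, n = 630 per group.

n = 630 per group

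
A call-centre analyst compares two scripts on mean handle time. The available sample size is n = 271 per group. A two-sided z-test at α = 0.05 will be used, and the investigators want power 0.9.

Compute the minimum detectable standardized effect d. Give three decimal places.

d ≈ 0.278

Required noncentrality: δ = z_{0.025} + z_{0.10} = 1.960 + 1.282 = 3.242.
(Lower-tail contribution to power is negligible for δ > 0.)
δ = d·√(n/2) ⇒ d = δ/√(n/2) = 3.242/√(271/2) = 0.2785.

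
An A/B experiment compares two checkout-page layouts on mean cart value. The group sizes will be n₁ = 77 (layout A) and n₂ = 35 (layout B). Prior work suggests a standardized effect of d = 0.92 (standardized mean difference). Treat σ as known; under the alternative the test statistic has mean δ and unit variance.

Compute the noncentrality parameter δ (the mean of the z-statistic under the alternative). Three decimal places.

δ ≈ 4.513

The noncentrality parameter scales effect size by the design's sample-size factor: δ = d / √(1/n₁ + 1/n₂) = 0.92 / √(1/77 + 1/35) = 4.5129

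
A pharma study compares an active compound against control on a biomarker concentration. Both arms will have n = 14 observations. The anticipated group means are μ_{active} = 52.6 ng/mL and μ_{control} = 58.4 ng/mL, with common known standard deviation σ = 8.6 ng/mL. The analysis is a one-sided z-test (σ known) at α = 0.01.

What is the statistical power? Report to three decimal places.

Power ≈ 0.294

Standardized effect: d = |μ_{active} − μ_{control}| / σ = |52.6 − 58.4| / 8.6 = 0.6744
Noncentrality parameter: λ = d·√(n/2) = 0.6744 × √(14/2) = 1.7843
One-sided α = 0.01 → critical value z_{0.01} = 2.326.
Power = P(Z > 2.326 − λ) = Φ(-0.542) = 0.2939.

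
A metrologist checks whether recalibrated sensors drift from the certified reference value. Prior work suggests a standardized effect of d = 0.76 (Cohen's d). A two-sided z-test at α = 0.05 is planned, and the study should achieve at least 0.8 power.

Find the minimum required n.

Set Φ(δ − 1.960) = 0.8; then δ − 1.960 = Φ⁻¹(0.8) = 0.842, giving δ = 2.802.
(The Φ(−δ − z_{α/2}) term is vanishingly small for δ > 0 and is dropped in the standard sample-size formula.)
δ = d·√n ⇒ n = (δ/d)² = (2.802 / 0.76)² = 13.59.
Rounding up, n = 14.

n = 14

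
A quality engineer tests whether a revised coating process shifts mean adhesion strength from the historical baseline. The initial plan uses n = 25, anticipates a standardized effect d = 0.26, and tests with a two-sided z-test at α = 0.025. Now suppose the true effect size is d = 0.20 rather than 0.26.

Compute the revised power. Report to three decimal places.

Power ≈ 0.108

With d = 0.20: δ = d·√n = 0.20 × √25 = 1.0000. Critical value z_{0.0125} = 2.241.
Revised power = Φ(δ − 2.241) + Φ(−δ − 2.241) = Φ(-1.241) + Φ(-3.241) = 0.1072 + 0.0006 = 0.1078.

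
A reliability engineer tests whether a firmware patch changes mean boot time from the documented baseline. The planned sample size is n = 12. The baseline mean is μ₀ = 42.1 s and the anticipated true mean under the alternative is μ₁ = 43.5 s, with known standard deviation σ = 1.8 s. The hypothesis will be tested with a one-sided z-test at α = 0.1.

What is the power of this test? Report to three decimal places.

Power ≈ 0.921

Standardized effect: d = |μ₁ − μ₀| / σ = |43.5 − 42.1| / 1.8 = 0.7778
Noncentrality parameter: δ = d·√n = 0.7778 × √12 = 2.6943
One-sided α = 0.1 → critical value z_{0.1} = 1.282.
Power = Φ(δ − 1.282) = Φ(1.413) = 0.9211.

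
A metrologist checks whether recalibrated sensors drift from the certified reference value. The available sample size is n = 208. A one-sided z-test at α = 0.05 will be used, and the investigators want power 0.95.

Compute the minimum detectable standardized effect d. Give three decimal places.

Required noncentrality: δ = z_{0.05} + z_{0.05} = 1.645 + 1.645 = 3.290.
δ = d·√n ⇒ d = δ/√n = 3.290/√208 = 0.2281.

d ≈ 0.228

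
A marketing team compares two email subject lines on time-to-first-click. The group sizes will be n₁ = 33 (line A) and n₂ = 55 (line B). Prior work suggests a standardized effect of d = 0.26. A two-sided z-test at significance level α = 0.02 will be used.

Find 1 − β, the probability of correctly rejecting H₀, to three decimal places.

Power ≈ 0.126

Noncentrality parameter: δ = d / √(1/n₁ + 1/n₂) = 0.26 / √(1/33 + 1/55) = 1.1808
Critical value for a two-sided test at α = 0.02: z_{α/2} = 2.326.
Power = Φ(δ − 2.326) + Φ(−δ − 2.326) = Φ(-1.146) + Φ(-3.507) = 0.1260 + 0.0002 = 0.1262.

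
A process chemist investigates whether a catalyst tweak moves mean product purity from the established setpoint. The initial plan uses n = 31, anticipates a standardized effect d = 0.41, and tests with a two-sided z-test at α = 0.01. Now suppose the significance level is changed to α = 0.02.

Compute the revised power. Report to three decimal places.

δ = d·√n = 0.41 × √31 = 2.2828 (unchanged). New critical value: z_{0.01} = 2.326.
Revised power = Φ(δ − 2.326) + Φ(−δ − 2.326) = Φ(-0.044) + Φ(-4.609) = 0.4826 + 0.0000 = 0.4826.

Power ≈ 0.483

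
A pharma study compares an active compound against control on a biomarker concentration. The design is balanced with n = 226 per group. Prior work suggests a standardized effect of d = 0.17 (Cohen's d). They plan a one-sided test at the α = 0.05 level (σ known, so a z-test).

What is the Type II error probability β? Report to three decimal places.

β ≈ 0.436

Noncentrality parameter: δ = d·√(n/2) = 0.17 × √(226/2) = 1.8071
Critical value for a one-sided test at α = 0.05: z_α = 1.645.
Power = P(Z > 1.645 − δ) = Φ(0.162) = 0.5645.
Type II error: β = 1 − power = 1 − 0.5645 = 0.4355.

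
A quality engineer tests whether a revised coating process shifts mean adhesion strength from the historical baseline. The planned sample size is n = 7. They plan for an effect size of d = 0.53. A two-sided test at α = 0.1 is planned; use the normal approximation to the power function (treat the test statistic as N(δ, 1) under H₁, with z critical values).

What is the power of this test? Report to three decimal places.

Noncentrality parameter: δ = d·√n = 0.53 × √7 = 1.4022
Two-sided α = 0.1 → critical value z_{0.05} = 1.645.
Power = Φ(δ − 1.645) + Φ(−δ − 1.645) = Φ(-0.243) + Φ(-3.047) = 0.4042 + 0.0012 = 0.4053.

Power ≈ 0.405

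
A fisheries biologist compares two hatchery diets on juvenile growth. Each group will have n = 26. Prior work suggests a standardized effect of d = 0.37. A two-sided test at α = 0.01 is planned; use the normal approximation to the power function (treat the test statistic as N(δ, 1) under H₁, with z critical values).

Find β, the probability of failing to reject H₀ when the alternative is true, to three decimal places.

β ≈ 0.893

Noncentrality parameter: δ = d·√(n/2) = 0.37 × √(26/2) = 1.3341
Two-sided α = 0.01 → critical value z_{0.005} = 2.576.
Power = Φ(δ − 2.576) + Φ(−δ − 2.576) = Φ(-1.242) + Φ(-3.910) = 0.1072 + 0.0000 = 0.1072.
Type II error: β = 1 − power = 1 − 0.1072 = 0.8928.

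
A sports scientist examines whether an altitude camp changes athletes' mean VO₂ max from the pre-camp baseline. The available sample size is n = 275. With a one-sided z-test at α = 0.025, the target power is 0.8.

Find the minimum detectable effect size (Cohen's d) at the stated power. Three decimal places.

d ≈ 0.169

Need Φ(δ − 1.960) = 0.8, so δ = 1.960 + 0.842 = 2.802.
δ = d·√n ⇒ d = δ/√n = 2.802/√275 = 0.1689.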